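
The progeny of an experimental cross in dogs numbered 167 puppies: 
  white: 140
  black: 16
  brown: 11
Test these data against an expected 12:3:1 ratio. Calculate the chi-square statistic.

Expected counts for N = 167 under a 12:3:1 ratio (total parts = 16):
  white: 167 × 12/16 = 125.25
  black: 167 × 3/16 = 31.3125
  brown: 167 × 1/16 = 10.4375
χ² = Σ (O − E)² / E
  white: (140 − 125.25)² / 125.25 = 1.7370
  black: (16 − 31.3125)² / 31.3125 = 7.4881
  brown: (11 − 10.4375)² / 10.4375 = 0.0303
χ² = 1.7370 + 7.4881 + 0.0303 = 9.2554 ≈ 9.255

9.255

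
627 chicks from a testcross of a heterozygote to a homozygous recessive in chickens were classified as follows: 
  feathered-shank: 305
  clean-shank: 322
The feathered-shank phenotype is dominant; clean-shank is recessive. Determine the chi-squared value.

0.461

A testcross of a heterozygote (Aa × aa) gives a 1:1 phenotypic ratio.
The 1:1 ratio has 2 parts, so with N = 627 the expected counts are:
  feathered-shank: 627 × 1/2 = 313.5
  clean-shank: 627 × 1/2 = 313.5
χ² = Σ (O − E)² / E
  feathered-shank: (305 − 313.5)² / 313.5 = 0.2305
  clean-shank: (322 − 313.5)² / 313.5 = 0.2305
χ² = 0.2305 + 0.2305 = 0.461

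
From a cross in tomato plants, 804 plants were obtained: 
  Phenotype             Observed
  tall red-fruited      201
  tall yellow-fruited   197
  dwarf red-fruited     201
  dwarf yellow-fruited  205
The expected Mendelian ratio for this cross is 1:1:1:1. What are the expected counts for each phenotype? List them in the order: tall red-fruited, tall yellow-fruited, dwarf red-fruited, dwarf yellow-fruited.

201, 201, 201, 201

Under the 1:1:1:1 hypothesis (Σ ratio = 4, N = 804):
  tall red-fruited: 804 × 1/4 = 201
  tall yellow-fruited: 804 × 1/4 = 201
  dwarf red-fruited: 804 × 1/4 = 201
  dwarf yellow-fruited: 804 × 1/4 = 201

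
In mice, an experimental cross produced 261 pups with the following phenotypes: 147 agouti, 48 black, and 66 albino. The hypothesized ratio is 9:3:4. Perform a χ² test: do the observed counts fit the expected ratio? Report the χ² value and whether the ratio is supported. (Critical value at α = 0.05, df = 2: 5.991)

0.027; consistent

Expected counts for N = 261 under a 9:3:4 ratio (total parts = 16):
  agouti: 261 × 9/16 = 146.8125
  black: 261 × 3/16 = 48.9375
  albino: 261 × 4/16 = 65.25
χ² = Σ (O − E)² / E
  agouti: (147 − 146.8125)² / 146.8125 = 0.0002
  black: (48 − 48.9375)² / 48.9375 = 0.0180
  albino: (66 − 65.25)² / 65.25 = 0.0086
χ² = 0.0002 + 0.0180 + 0.0086 = 0.0268 ≈ 0.027
Degrees of freedom = 3 − 1 = 2; critical value at α = 0.05 is 5.991.
Since 0.027 < 5.991, we fail to reject the null hypothesis — the data are consistent with the 9:3:4 ratio.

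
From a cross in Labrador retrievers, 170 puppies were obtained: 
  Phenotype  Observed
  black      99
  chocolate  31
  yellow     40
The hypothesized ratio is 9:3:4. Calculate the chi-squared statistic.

0.290

Expected counts for N = 170 under a 9:3:4 ratio (total parts = 16):
  black: 170 × 9/16 = 95.625
  chocolate: 170 × 3/16 = 31.875
  yellow: 170 × 4/16 = 42.5
χ² = Σ (O − E)² / E
  black: (99 − 95.625)² / 95.625 = 0.1191
  chocolate: (31 − 31.875)² / 31.875 = 0.0240
  yellow: (40 − 42.5)² / 42.5 = 0.1471
χ² = 0.1191 + 0.0240 + 0.1471 = 0.2902 ≈ 0.290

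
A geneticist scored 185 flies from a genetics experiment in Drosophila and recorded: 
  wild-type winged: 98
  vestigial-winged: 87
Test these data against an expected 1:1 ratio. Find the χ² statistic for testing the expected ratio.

Total ratio parts = 2. Expected numbers out of 185:
  wild-type winged: 185 × 1/2 = 92.5
  vestigial-winged: 185 × 1/2 = 92.5
χ² = Σ (O − E)² / E
  wild-type winged: (98 − 92.5)² / 92.5 = 0.3270
  vestigial-winged: (87 − 92.5)² / 92.5 = 0.3270
χ² = 0.3270 + 0.3270 = 0.654

0.654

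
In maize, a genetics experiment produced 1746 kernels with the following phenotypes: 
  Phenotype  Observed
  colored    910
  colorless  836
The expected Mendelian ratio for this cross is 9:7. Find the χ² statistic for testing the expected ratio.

The 9:7 ratio has 16 parts, so with N = 1746 the expected counts are:
  colored: 1746 × 9/16 = 982.125
  colorless: 1746 × 7/16 = 763.875
χ² = Σ (O − E)² / E
  colored: (910 − 982.125)² / 982.125 = 5.2967
  colorless: (836 − 763.875)² / 763.875 = 6.8100
χ² = 5.2967 + 6.8100 = 12.1067 ≈ 12.107

12.107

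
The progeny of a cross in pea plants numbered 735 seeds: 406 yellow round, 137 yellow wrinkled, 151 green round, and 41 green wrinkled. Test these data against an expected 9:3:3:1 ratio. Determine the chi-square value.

Total ratio parts = 16. Expected numbers out of 735:
  yellow round: 735 × 9/16 = 413.4375
  yellow wrinkled: 735 × 3/16 = 137.8125
  green round: 735 × 3/16 = 137.8125
  green wrinkled: 735 × 1/16 = 45.9375
χ² = Σ (O − E)² / E
  yellow round: (406 − 413.4375)² / 413.4375 = 0.1338
  yellow wrinkled: (137 − 137.8125)² / 137.8125 = 0.0048
  green round: (151 − 137.8125)² / 137.8125 = 1.2619
  green wrinkled: (41 − 45.9375)² / 45.9375 = 0.5307
χ² = 0.1338 + 0.0048 + 1.2619 + 0.5307 = 1.9312 ≈ 1.931

1.931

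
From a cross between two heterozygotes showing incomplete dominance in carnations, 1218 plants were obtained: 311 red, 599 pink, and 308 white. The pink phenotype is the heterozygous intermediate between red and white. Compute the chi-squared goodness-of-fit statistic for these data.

With incomplete dominance, a heterozygote × heterozygote cross gives a 1:2:1 phenotypic ratio.
The 1:2:1 ratio has 4 parts, so with N = 1218 the expected counts are:
  red: 1218 × 1/4 = 304.5
  pink: 1218 × 2/4 = 609
  white: 1218 × 1/4 = 304.5
χ² = Σ (O − E)² / E
  red: (311 − 304.5)² / 304.5 = 0.1388
  pink: (599 − 609)² / 609 = 0.1642
  white: (308 − 304.5)² / 304.5 = 0.0402
χ² = 0.1388 + 0.1642 + 0.0402 = 0.3432 ≈ 0.343

0.343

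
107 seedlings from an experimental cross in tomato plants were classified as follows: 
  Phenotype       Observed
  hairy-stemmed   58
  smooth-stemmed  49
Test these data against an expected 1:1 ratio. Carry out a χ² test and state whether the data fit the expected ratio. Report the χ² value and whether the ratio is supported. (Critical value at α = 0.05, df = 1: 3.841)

0.757; consistent

The 1:1 ratio has 2 parts, so with N = 107 the expected counts are:
  hairy-stemmed: 107 × 1/2 = 53.5
  smooth-stemmed: 107 × 1/2 = 53.5
χ² = Σ (O − E)² / E
  hairy-stemmed: (58 − 53.5)² / 53.5 = 0.3785
  smooth-stemmed: (49 − 53.5)² / 53.5 = 0.3785
χ² = 0.3785 + 0.3785 = 0.757
Degrees of freedom = 2 − 1 = 1; critical value at α = 0.05 is 3.841.
Since 0.757 < 3.841, we fail to reject the null hypothesis — the data are consistent with the 1:1 ratio.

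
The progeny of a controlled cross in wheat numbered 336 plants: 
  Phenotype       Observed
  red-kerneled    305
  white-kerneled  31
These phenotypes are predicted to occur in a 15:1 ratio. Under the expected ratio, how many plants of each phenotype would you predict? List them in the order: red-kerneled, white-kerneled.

Total ratio parts = 16. Expected numbers out of 336:
  red-kerneled: 336 × 15/16 = 315
  white-kerneled: 336 × 1/16 = 21

315, 21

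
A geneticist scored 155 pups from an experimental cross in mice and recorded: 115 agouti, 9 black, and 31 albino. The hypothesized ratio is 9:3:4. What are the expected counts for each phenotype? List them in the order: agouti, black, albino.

Total ratio parts = 16. Expected numbers out of 155:
  agouti: 155 × 9/16 = 87.1875
  black: 155 × 3/16 = 29.0625
  albino: 155 × 4/16 = 38.75

87.1875, 29.0625, 38.75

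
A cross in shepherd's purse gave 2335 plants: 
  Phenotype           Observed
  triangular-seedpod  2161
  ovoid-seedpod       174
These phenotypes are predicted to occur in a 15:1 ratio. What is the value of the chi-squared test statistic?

Expected counts for N = 2335 under a 15:1 ratio (total parts = 16):
  triangular-seedpod: 2335 × 15/16 = 2189.0625
  ovoid-seedpod: 2335 × 1/16 = 145.9375
χ² = Σ (O − E)² / E
  triangular-seedpod: (2161 − 2189.0625)² / 2189.0625 = 0.3597
  ovoid-seedpod: (174 − 145.9375)² / 145.9375 = 5.3962
χ² = 0.3597 + 5.3962 = 5.7559 ≈ 5.756

5.756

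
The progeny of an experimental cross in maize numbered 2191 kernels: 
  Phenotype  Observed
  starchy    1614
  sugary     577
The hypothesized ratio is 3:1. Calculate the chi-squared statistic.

2.083

Expected counts for N = 2191 under a 3:1 ratio (total parts = 4):
  starchy: 2191 × 3/4 = 1643.25
  sugary: 2191 × 1/4 = 547.75
χ² = Σ (O − E)² / E
  starchy: (1614 − 1643.25)² / 1643.25 = 0.5207
  sugary: (577 − 547.75)² / 547.75 = 1.5620
χ² = 0.5207 + 1.5620 = 2.0827 ≈ 2.083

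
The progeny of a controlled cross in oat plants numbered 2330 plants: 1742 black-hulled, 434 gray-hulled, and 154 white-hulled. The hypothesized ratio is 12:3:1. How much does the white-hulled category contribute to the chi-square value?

0.482

Total ratio parts = 16. Expected numbers out of 2330:
  black-hulled: 2330 × 12/16 = 1747.5
  gray-hulled: 2330 × 3/16 = 436.875
  white-hulled: 2330 × 1/16 = 145.625
Contribution of white-hulled: (154 − 145.625)² / 145.625 = 0.4817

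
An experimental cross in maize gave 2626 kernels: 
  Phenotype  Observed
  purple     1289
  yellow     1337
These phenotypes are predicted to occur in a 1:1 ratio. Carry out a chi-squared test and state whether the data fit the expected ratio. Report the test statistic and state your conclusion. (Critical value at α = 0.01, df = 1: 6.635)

Expected counts for N = 2626 under a 1:1 ratio (total parts = 2):
  purple: 2626 × 1/2 = 1313
  yellow: 2626 × 1/2 = 1313
χ² = Σ (O − E)² / E
  purple: (1289 − 1313)² / 1313 = 0.4387
  yellow: (1337 − 1313)² / 1313 = 0.4387
χ² = 0.4387 + 0.4387 = 0.8774 ≈ 0.877
Degrees of freedom = 2 − 1 = 1; critical value at α = 0.01 is 6.635.
Since 0.877 < 6.635, we fail to reject the null hypothesis — the data are consistent with the 1:1 ratio.

0.877; consistent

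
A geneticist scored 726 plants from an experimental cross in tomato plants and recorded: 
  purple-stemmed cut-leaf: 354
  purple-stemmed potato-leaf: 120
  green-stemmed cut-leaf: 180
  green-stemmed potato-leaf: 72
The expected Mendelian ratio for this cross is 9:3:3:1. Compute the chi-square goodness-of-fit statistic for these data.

38.915

The 9:3:3:1 ratio has 16 parts, so with N = 726 the expected counts are:
  purple-stemmed cut-leaf: 726 × 9/16 = 408.375
  purple-stemmed potato-leaf: 726 × 3/16 = 136.125
  green-stemmed cut-leaf: 726 × 3/16 = 136.125
  green-stemmed potato-leaf: 726 × 1/16 = 45.375
χ² = Σ (O − E)² / E
  purple-stemmed cut-leaf: (354 − 408.375)² / 408.375 = 7.2400
  purple-stemmed potato-leaf: (120 − 136.125)² / 136.125 = 1.9101
  green-stemmed cut-leaf: (180 − 136.125)² / 136.125 = 14.1415
  green-stemmed potato-leaf: (72 − 45.375)² / 45.375 = 15.6229
χ² = 7.2400 + 1.9101 + 14.1415 + 15.6229 = 38.9145 ≈ 38.915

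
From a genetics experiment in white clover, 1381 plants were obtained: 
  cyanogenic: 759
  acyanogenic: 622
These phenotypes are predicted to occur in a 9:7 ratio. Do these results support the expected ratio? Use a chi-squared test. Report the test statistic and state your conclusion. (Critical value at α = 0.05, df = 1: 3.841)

Under the 9:7 hypothesis (Σ ratio = 16, N = 1381):
  cyanogenic: 1381 × 9/16 = 776.8125
  acyanogenic: 1381 × 7/16 = 604.1875
χ² = Σ (O − E)² / E
  cyanogenic: (759 − 776.8125)² / 776.8125 = 0.4084
  acyanogenic: (622 − 604.1875)² / 604.1875 = 0.5251
χ² = 0.4084 + 0.5251 = 0.9335 ≈ 0.934
Degrees of freedom = 2 − 1 = 1; critical value at α = 0.05 is 3.841.
Since 0.934 < 3.841, we fail to reject the null hypothesis — the data are consistent with the 9:7 ratio.

0.934; consistent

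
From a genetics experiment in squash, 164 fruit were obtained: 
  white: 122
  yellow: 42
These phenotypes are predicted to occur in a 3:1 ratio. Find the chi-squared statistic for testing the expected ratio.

0.033

Under the 3:1 hypothesis (Σ ratio = 4, N = 164):
  white: 164 × 3/4 = 123
  yellow: 164 × 1/4 = 41
χ² = Σ (O − E)² / E
  white: (122 − 123)² / 123 = 0.0081
  yellow: (42 − 41)² / 41 = 0.0244
χ² = 0.0081 + 0.0244 = 0.0325 ≈ 0.033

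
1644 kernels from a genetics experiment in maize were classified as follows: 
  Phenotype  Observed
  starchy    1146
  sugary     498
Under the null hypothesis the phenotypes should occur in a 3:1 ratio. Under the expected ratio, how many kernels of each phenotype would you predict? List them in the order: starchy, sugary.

1233, 411

Expected counts for N = 1644 under a 3:1 ratio (total parts = 4):
  starchy: 1644 × 3/4 = 1233
  sugary: 1644 × 1/4 = 411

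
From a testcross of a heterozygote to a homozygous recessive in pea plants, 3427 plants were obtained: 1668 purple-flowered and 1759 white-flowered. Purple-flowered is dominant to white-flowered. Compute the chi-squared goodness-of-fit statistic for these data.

A testcross of a heterozygote (Aa × aa) gives a 1:1 phenotypic ratio.
Total ratio parts = 2. Expected numbers out of 3427:
  purple-flowered: 3427 × 1/2 = 1713.5
  white-flowered: 3427 × 1/2 = 1713.5
χ² = Σ (O − E)² / E
  purple-flowered: (1668 − 1713.5)² / 1713.5 = 1.2082
  white-flowered: (1759 − 1713.5)² / 1713.5 = 1.2082
χ² = 1.2082 + 1.2082 = 2.4164 ≈ 2.416

2.416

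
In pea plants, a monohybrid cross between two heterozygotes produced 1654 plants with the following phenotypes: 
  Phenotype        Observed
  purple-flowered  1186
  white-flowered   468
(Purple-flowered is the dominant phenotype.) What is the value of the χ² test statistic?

For a monohybrid cross between heterozygotes with complete dominance, the expected phenotypic ratio is 3:1.
Total ratio parts = 4. Expected numbers out of 1654:
  purple-flowered: 1654 × 3/4 = 1240.5
  white-flowered: 1654 × 1/4 = 413.5
χ² = Σ (O − E)² / E
  purple-flowered: (1186 − 1240.5)² / 1240.5 = 2.3944
  white-flowered: (468 − 413.5)² / 413.5 = 7.1832
χ² = 2.3944 + 7.1832 = 9.5776 ≈ 9.578

9.578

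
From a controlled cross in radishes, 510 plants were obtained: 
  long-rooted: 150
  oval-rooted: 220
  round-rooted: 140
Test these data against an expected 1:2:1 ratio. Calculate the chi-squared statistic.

10.000

Expected counts for N = 510 under a 1:2:1 ratio (total parts = 4):
  long-rooted: 510 × 1/4 = 127.5
  oval-rooted: 510 × 2/4 = 255
  round-rooted: 510 × 1/4 = 127.5
χ² = Σ (O − E)² / E
  long-rooted: (150 − 127.5)² / 127.5 = 3.9706
  oval-rooted: (220 − 255)² / 255 = 4.8039
  round-rooted: (140 − 127.5)² / 127.5 = 1.2255
χ² = 3.9706 + 4.8039 + 1.2255 = 10.000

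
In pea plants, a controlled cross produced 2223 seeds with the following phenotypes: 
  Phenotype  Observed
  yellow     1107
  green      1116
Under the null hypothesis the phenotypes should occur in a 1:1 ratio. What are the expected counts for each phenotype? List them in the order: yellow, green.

Total ratio parts = 2. Expected numbers out of 2223:
  yellow: 2223 × 1/2 = 1111.5
  green: 2223 × 1/2 = 1111.5

1111.5, 1111.5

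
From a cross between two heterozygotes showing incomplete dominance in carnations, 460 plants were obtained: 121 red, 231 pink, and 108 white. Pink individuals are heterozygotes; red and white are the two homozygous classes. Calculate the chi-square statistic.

With incomplete dominance, a heterozygote × heterozygote cross gives a 1:2:1 phenotypic ratio.
Under the 1:2:1 hypothesis (Σ ratio = 4, N = 460):
  red: 460 × 1/4 = 115
  pink: 460 × 2/4 = 230
  white: 460 × 1/4 = 115
χ² = Σ (O − E)² / E
  red: (121 − 115)² / 115 = 0.3130
  pink: (231 − 230)² / 230 = 0.0043
  white: (108 − 115)² / 115 = 0.4261
χ² = 0.3130 + 0.0043 + 0.4261 = 0.7434 ≈ 0.743

0.743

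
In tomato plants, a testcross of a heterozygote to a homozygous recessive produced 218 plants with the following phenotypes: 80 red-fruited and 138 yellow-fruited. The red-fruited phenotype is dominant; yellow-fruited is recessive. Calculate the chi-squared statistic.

A testcross of a heterozygote (Aa × aa) gives a 1:1 phenotypic ratio.
Under the 1:1 hypothesis (Σ ratio = 2, N = 218):
  red-fruited: 218 × 1/2 = 109
  yellow-fruited: 218 × 1/2 = 109
χ² = Σ (O − E)² / E
  red-fruited: (80 − 109)² / 109 = 7.7156
  yellow-fruited: (138 − 109)² / 109 = 7.7156
χ² = 7.7156 + 7.7156 = 15.4312 ≈ 15.431

15.431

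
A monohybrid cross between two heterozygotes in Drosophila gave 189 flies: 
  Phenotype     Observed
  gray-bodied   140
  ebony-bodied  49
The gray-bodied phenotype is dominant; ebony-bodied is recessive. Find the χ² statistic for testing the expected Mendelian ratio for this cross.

For a monohybrid cross between heterozygotes with complete dominance, the expected phenotypic ratio is 3:1.
Under the 3:1 hypothesis (Σ ratio = 4, N = 189):
  gray-bodied: 189 × 3/4 = 141.75
  ebony-bodied: 189 × 1/4 = 47.25
χ² = Σ (O − E)² / E
  gray-bodied: (140 − 141.75)² / 141.75 = 0.0216
  ebony-bodied: (49 − 47.25)² / 47.25 = 0.0648
χ² = 0.0216 + 0.0648 = 0.0864 ≈ 0.086

0.086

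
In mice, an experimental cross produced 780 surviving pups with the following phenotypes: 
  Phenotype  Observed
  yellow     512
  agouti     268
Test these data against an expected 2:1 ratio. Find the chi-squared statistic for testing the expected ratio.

0.369

The 2:1 ratio has 3 parts, so with N = 780 the expected counts are:
  yellow: 780 × 2/3 = 520
  agouti: 780 × 1/3 = 260
χ² = Σ (O − E)² / E
  yellow: (512 − 520)² / 520 = 0.1231
  agouti: (268 − 260)² / 260 = 0.2462
χ² = 0.1231 + 0.2462 = 0.3693 ≈ 0.369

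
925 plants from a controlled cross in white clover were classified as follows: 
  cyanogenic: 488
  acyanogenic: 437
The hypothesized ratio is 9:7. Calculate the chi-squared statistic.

Expected counts for N = 925 under a 9:7 ratio (total parts = 16):
  cyanogenic: 925 × 9/16 = 520.3125
  acyanogenic: 925 × 7/16 = 404.6875
χ² = Σ (O − E)² / E
  cyanogenic: (488 − 520.3125)² / 520.3125 = 2.0067
  acyanogenic: (437 − 404.6875)² / 404.6875 = 2.5800
χ² = 2.0067 + 2.5800 = 4.5867 ≈ 4.587

4.587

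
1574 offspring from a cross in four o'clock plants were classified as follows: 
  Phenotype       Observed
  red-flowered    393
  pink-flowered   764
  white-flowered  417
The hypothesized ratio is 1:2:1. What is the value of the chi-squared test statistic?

2.076

Total ratio parts = 4. Expected numbers out of 1574:
  red-flowered: 1574 × 1/4 = 393.5
  pink-flowered: 1574 × 2/4 = 787
  white-flowered: 1574 × 1/4 = 393.5
χ² = Σ (O − E)² / E
  red-flowered: (393 − 393.5)² / 393.5 = 0.0006
  pink-flowered: (764 − 787)² / 787 = 0.6722
  white-flowered: (417 − 393.5)² / 393.5 = 1.4034
χ² = 0.0006 + 0.6722 + 1.4034 = 2.0762 ≈ 2.076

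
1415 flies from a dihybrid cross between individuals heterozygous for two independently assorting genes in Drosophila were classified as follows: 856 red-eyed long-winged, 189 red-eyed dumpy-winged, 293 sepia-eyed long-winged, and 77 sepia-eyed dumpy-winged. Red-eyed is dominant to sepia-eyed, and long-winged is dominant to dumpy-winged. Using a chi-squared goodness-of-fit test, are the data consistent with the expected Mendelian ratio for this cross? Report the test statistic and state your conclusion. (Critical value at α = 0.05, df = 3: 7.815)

A dihybrid F₂ with independent assortment and complete dominance at both loci gives a 9:3:3:1 phenotypic ratio.
The 9:3:3:1 ratio has 16 parts, so with N = 1415 the expected counts are:
  red-eyed long-winged: 1415 × 9/16 = 795.9375
  red-eyed dumpy-winged: 1415 × 3/16 = 265.3125
  sepia-eyed long-winged: 1415 × 3/16 = 265.3125
  sepia-eyed dumpy-winged: 1415 × 1/16 = 88.4375
χ² = Σ (O − E)² / E
  red-eyed long-winged: (856 − 795.9375)² / 795.9375 = 4.5324
  red-eyed dumpy-winged: (189 − 265.3125)² / 265.3125 = 21.9500
  sepia-eyed long-winged: (293 − 265.3125)² / 265.3125 = 2.8894
  sepia-eyed dumpy-winged: (77 − 88.4375)² / 88.4375 = 1.4792
χ² = 4.5324 + 21.9500 + 2.8894 + 1.4792 = 30.851
Degrees of freedom = 4 − 1 = 3; critical value at α = 0.05 is 7.815.
Since 30.851 > 7.815, we reject the null hypothesis — the data do not fit the 9:3:3:1 ratio.

30.851; not consistent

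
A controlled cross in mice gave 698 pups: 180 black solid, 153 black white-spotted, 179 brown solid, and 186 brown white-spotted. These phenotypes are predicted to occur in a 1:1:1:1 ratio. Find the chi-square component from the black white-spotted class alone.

2.649

Expected counts for N = 698 under a 1:1:1:1 ratio (total parts = 4):
  black solid: 698 × 1/4 = 174.5
  black white-spotted: 698 × 1/4 = 174.5
  brown solid: 698 × 1/4 = 174.5
  brown white-spotted: 698 × 1/4 = 174.5
Contribution of black white-spotted: (153 − 174.5)² / 174.5 = 2.6490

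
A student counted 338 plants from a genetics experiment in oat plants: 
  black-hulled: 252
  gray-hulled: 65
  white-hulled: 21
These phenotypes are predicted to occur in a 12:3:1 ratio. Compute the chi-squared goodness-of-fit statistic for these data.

0.051

Total ratio parts = 16. Expected numbers out of 338:
  black-hulled: 338 × 12/16 = 253.5
  gray-hulled: 338 × 3/16 = 63.375
  white-hulled: 338 × 1/16 = 21.125
χ² = Σ (O − E)² / E
  black-hulled: (252 − 253.5)² / 253.5 = 0.0089
  gray-hulled: (65 − 63.375)² / 63.375 = 0.0417
  white-hulled: (21 − 21.125)² / 21.125 = 0.0007
χ² = 0.0089 + 0.0417 + 0.0007 = 0.0513 ≈ 0.051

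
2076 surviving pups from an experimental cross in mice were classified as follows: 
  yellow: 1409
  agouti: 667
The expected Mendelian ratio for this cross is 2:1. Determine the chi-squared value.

Total ratio parts = 3. Expected numbers out of 2076:
  yellow: 2076 × 2/3 = 1384
  agouti: 2076 × 1/3 = 692
χ² = Σ (O − E)² / E
  yellow: (1409 − 1384)² / 1384 = 0.4516
  agouti: (667 − 692)² / 692 = 0.9032
χ² = 0.4516 + 0.9032 = 1.3548 ≈ 1.355

1.355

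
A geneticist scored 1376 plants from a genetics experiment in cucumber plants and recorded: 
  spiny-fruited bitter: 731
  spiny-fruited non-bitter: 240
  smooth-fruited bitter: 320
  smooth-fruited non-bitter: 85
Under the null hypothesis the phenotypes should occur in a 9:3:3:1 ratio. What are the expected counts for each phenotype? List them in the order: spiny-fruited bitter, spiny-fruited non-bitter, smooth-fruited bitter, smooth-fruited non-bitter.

The 9:3:3:1 ratio has 16 parts, so with N = 1376 the expected counts are:
  spiny-fruited bitter: 1376 × 9/16 = 774
  spiny-fruited non-bitter: 1376 × 3/16 = 258
  smooth-fruited bitter: 1376 × 3/16 = 258
  smooth-fruited non-bitter: 1376 × 1/16 = 86

774, 258, 258, 86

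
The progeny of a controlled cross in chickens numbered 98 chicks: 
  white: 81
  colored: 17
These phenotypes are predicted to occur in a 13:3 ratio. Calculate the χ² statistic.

0.127

The 13:3 ratio has 16 parts, so with N = 98 the expected counts are:
  white: 98 × 13/16 = 79.625
  colored: 98 × 3/16 = 18.375
χ² = Σ (O − E)² / E
  white: (81 − 79.625)² / 79.625 = 0.0237
  colored: (17 − 18.375)² / 18.375 = 0.1029
χ² = 0.0237 + 0.1029 = 0.1266 ≈ 0.127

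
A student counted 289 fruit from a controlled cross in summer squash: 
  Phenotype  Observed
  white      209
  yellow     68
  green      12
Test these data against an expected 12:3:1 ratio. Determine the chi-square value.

Total ratio parts = 16. Expected numbers out of 289:
  white: 289 × 12/16 = 216.75
  yellow: 289 × 3/16 = 54.1875
  green: 289 × 1/16 = 18.0625
χ² = Σ (O − E)² / E
  white: (209 − 216.75)² / 216.75 = 0.2771
  yellow: (68 − 54.1875)² / 54.1875 = 3.5208
  green: (12 − 18.0625)² / 18.0625 = 2.0348
χ² = 0.2771 + 3.5208 + 2.0348 = 5.8327 ≈ 5.833

5.833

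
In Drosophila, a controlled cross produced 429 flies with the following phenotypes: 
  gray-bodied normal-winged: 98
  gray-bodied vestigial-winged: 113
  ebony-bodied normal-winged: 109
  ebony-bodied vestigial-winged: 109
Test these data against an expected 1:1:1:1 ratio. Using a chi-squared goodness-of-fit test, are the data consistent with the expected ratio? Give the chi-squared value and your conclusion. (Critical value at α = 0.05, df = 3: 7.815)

1.163; consistent

The 1:1:1:1 ratio has 4 parts, so with N = 429 the expected counts are:
  gray-bodied normal-winged: 429 × 1/4 = 107.25
  gray-bodied vestigial-winged: 429 × 1/4 = 107.25
  ebony-bodied normal-winged: 429 × 1/4 = 107.25
  ebony-bodied vestigial-winged: 429 × 1/4 = 107.25
χ² = Σ (O − E)² / E
  gray-bodied normal-winged: (98 − 107.25)² / 107.25 = 0.7978
  gray-bodied vestigial-winged: (113 − 107.25)² / 107.25 = 0.3083
  ebony-bodied normal-winged: (109 − 107.25)² / 107.25 = 0.0286
  ebony-bodied vestigial-winged: (109 − 107.25)² / 107.25 = 0.0286
χ² = 0.7978 + 0.3083 + 0.0286 + 0.0286 = 1.1633 ≈ 1.163
Degrees of freedom = 4 − 1 = 3; critical value at α = 0.05 is 7.815.
Since 1.163 < 7.815, we fail to reject the null hypothesis — the data are consistent with the 1:1:1:1 ratio.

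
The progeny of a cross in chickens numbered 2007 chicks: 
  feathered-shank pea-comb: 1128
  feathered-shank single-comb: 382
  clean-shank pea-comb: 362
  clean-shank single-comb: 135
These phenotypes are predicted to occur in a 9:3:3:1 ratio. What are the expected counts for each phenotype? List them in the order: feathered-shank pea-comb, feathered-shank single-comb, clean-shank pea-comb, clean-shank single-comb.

1128.9375, 376.3125, 376.3125, 125.4375

The 9:3:3:1 ratio has 16 parts, so with N = 2007 the expected counts are:
  feathered-shank pea-comb: 2007 × 9/16 = 1128.9375
  feathered-shank single-comb: 2007 × 3/16 = 376.3125
  clean-shank pea-comb: 2007 × 3/16 = 376.3125
  clean-shank single-comb: 2007 × 1/16 = 125.4375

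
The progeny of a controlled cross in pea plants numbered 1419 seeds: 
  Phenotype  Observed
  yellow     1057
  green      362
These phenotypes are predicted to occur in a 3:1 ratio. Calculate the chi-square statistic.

Under the 3:1 hypothesis (Σ ratio = 4, N = 1419):
  yellow: 1419 × 3/4 = 1064.25
  green: 1419 × 1/4 = 354.75
χ² = Σ (O − E)² / E
  yellow: (1057 − 1064.25)² / 1064.25 = 0.0494
  green: (362 − 354.75)² / 354.75 = 0.1482
χ² = 0.0494 + 0.1482 = 0.1976 ≈ 0.198

0.198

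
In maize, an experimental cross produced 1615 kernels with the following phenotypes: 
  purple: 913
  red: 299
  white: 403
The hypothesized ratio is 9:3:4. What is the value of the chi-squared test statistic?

0.072

Expected counts for N = 1615 under a 9:3:4 ratio (total parts = 16):
  purple: 1615 × 9/16 = 908.4375
  red: 1615 × 3/16 = 302.8125
  white: 1615 × 4/16 = 403.75
χ² = Σ (O − E)² / E
  purple: (913 − 908.4375)² / 908.4375 = 0.0229
  red: (299 − 302.8125)² / 302.8125 = 0.0480
  white: (403 − 403.75)² / 403.75 = 0.0014
χ² = 0.0229 + 0.0480 + 0.0014 = 0.0723 ≈ 0.072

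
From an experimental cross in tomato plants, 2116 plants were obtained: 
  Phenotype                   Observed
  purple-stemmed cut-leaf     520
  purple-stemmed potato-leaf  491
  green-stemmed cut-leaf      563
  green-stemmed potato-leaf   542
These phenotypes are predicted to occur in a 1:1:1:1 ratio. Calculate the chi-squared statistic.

5.388

The 1:1:1:1 ratio has 4 parts, so with N = 2116 the expected counts are:
  purple-stemmed cut-leaf: 2116 × 1/4 = 529
  purple-stemmed potato-leaf: 2116 × 1/4 = 529
  green-stemmed cut-leaf: 2116 × 1/4 = 529
  green-stemmed potato-leaf: 2116 × 1/4 = 529
χ² = Σ (O − E)² / E
  purple-stemmed cut-leaf: (520 − 529)² / 529 = 0.1531
  purple-stemmed potato-leaf: (491 − 529)² / 529 = 2.7297
  green-stemmed cut-leaf: (563 − 529)² / 529 = 2.1853
  green-stemmed potato-leaf: (542 − 529)² / 529 = 0.3195
χ² = 0.1531 + 2.7297 + 2.1853 + 0.3195 = 5.3876 ≈ 5.388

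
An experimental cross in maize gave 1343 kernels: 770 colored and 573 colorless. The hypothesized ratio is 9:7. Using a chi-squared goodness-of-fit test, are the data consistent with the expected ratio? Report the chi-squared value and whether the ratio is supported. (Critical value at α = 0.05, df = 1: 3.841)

Total ratio parts = 16. Expected numbers out of 1343:
  colored: 1343 × 9/16 = 755.4375
  colorless: 1343 × 7/16 = 587.5625
χ² = Σ (O − E)² / E
  colored: (770 − 755.4375)² / 755.4375 = 0.2807
  colorless: (573 − 587.5625)² / 587.5625 = 0.3609
χ² = 0.2807 + 0.3609 = 0.6416 ≈ 0.642
Degrees of freedom = 2 − 1 = 1; critical value at α = 0.05 is 3.841.
Since 0.642 < 3.841, we fail to reject the null hypothesis — the data are consistent with the 9:7 ratio.

0.642; consistent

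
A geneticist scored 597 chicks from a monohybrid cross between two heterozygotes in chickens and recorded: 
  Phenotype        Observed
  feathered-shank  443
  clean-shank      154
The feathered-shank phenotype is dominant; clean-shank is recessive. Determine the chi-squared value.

0.202

For a monohybrid cross between heterozygotes with complete dominance, the expected phenotypic ratio is 3:1.
Expected counts for N = 597 under a 3:1 ratio (total parts = 4):
  feathered-shank: 597 × 3/4 = 447.75
  clean-shank: 597 × 1/4 = 149.25
χ² = Σ (O − E)² / E
  feathered-shank: (443 − 447.75)² / 447.75 = 0.0504
  clean-shank: (154 − 149.25)² / 149.25 = 0.1512
χ² = 0.0504 + 0.1512 = 0.2016 ≈ 0.202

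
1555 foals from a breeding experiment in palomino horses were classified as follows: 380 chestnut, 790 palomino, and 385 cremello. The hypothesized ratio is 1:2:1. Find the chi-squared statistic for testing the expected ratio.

0.434

Under the 1:2:1 hypothesis (Σ ratio = 4, N = 1555):
  chestnut: 1555 × 1/4 = 388.75
  palomino: 1555 × 2/4 = 777.5
  cremello: 1555 × 1/4 = 388.75
χ² = Σ (O − E)² / E
  chestnut: (380 − 388.75)² / 388.75 = 0.1969
  palomino: (790 − 777.5)² / 777.5 = 0.2010
  cremello: (385 − 388.75)² / 388.75 = 0.0362
χ² = 0.1969 + 0.2010 + 0.0362 = 0.4341 ≈ 0.434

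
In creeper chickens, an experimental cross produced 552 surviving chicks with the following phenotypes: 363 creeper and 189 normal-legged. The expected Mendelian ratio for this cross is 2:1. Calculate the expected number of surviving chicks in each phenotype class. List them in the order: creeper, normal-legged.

Total ratio parts = 3. Expected numbers out of 552:
  creeper: 552 × 2/3 = 368
  normal-legged: 552 × 1/3 = 184

368, 184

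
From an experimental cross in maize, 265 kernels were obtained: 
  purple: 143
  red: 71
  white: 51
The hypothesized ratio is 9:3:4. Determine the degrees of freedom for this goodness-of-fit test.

2

A goodness-of-fit test with 3 phenotype classes has df = 3 − 1 = 2.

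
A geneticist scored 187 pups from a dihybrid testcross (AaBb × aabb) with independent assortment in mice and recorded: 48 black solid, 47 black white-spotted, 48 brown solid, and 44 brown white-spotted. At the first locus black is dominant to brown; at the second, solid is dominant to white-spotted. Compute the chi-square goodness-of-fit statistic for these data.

0.230

A dihybrid testcross with independent assortment gives a 1:1:1:1 ratio.
Under the 1:1:1:1 hypothesis (Σ ratio = 4, N = 187):
  black solid: 187 × 1/4 = 46.75
  black white-spotted: 187 × 1/4 = 46.75
  brown solid: 187 × 1/4 = 46.75
  brown white-spotted: 187 × 1/4 = 46.75
χ² = Σ (O − E)² / E
  black solid: (48 − 46.75)² / 46.75 = 0.0334
  black white-spotted: (47 − 46.75)² / 46.75 = 0.0013
  brown solid: (48 − 46.75)² / 46.75 = 0.0334
  brown white-spotted: (44 − 46.75)² / 46.75 = 0.1618
χ² = 0.0334 + 0.0013 + 0.0334 + 0.1618 = 0.2299 ≈ 0.230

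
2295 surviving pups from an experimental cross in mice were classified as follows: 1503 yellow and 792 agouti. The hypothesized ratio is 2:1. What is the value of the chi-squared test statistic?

Total ratio parts = 3. Expected numbers out of 2295:
  yellow: 2295 × 2/3 = 1530
  agouti: 2295 × 1/3 = 765
χ² = Σ (O − E)² / E
  yellow: (1503 − 1530)² / 1530 = 0.4765
  agouti: (792 − 765)² / 765 = 0.9529
χ² = 0.4765 + 0.9529 = 1.4294 ≈ 1.429

1.429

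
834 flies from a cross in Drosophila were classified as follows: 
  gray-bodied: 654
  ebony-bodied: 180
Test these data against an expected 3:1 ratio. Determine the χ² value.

5.194

Under the 3:1 hypothesis (Σ ratio = 4, N = 834):
  gray-bodied: 834 × 3/4 = 625.5
  ebony-bodied: 834 × 1/4 = 208.5
χ² = Σ (O − E)² / E
  gray-bodied: (654 − 625.5)² / 625.5 = 1.2986
  ebony-bodied: (180 − 208.5)² / 208.5 = 3.8957
χ² = 1.2986 + 3.8957 = 5.1943 ≈ 5.194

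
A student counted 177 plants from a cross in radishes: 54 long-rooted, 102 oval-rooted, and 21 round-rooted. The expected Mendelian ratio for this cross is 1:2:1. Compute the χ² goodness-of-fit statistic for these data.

The 1:2:1 ratio has 4 parts, so with N = 177 the expected counts are:
  long-rooted: 177 × 1/4 = 44.25
  oval-rooted: 177 × 2/4 = 88.5
  round-rooted: 177 × 1/4 = 44.25
χ² = Σ (O − E)² / E
  long-rooted: (54 − 44.25)² / 44.25 = 2.1483
  oval-rooted: (102 − 88.5)² / 88.5 = 2.0593
  round-rooted: (21 − 44.25)² / 44.25 = 12.2161
χ² = 2.1483 + 2.0593 + 12.2161 = 16.4237 ≈ 16.424

16.424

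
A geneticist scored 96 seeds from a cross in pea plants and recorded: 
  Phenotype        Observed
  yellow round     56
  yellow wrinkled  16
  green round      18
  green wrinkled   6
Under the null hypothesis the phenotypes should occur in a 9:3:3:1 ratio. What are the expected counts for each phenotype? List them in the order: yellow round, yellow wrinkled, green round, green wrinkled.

54, 18, 18, 6

Under the 9:3:3:1 hypothesis (Σ ratio = 16, N = 96):
  yellow round: 96 × 9/16 = 54
  yellow wrinkled: 96 × 3/16 = 18
  green round: 96 × 3/16 = 18
  green wrinkled: 96 × 1/16 = 6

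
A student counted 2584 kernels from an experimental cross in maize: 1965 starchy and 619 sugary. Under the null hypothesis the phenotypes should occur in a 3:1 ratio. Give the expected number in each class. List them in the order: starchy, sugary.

Total ratio parts = 4. Expected numbers out of 2584:
  starchy: 2584 × 3/4 = 1938
  sugary: 2584 × 1/4 = 646

1938, 646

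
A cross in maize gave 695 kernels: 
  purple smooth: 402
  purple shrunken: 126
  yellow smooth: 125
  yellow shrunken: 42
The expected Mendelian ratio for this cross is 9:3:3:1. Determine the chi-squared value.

Total ratio parts = 16. Expected numbers out of 695:
  purple smooth: 695 × 9/16 = 390.9375
  purple shrunken: 695 × 3/16 = 130.3125
  yellow smooth: 695 × 3/16 = 130.3125
  yellow shrunken: 695 × 1/16 = 43.4375
χ² = Σ (O − E)² / E
  purple smooth: (402 − 390.9375)² / 390.9375 = 0.3130
  purple shrunken: (126 − 130.3125)² / 130.3125 = 0.1427
  yellow smooth: (125 − 130.3125)² / 130.3125 = 0.2166
  yellow shrunken: (42 − 43.4375)² / 43.4375 = 0.0476
χ² = 0.3130 + 0.1427 + 0.2166 + 0.0476 = 0.7199 ≈ 0.720

0.720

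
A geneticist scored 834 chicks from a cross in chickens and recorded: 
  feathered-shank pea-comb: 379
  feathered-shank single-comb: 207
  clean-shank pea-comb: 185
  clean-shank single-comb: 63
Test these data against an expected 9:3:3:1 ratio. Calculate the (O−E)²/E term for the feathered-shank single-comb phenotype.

The 9:3:3:1 ratio has 16 parts, so with N = 834 the expected counts are:
  feathered-shank pea-comb: 834 × 9/16 = 469.125
  feathered-shank single-comb: 834 × 3/16 = 156.375
  clean-shank pea-comb: 834 × 3/16 = 156.375
  clean-shank single-comb: 834 × 1/16 = 52.125
Contribution of feathered-shank single-comb: (207 − 156.375)² / 156.375 = 16.3894

16.389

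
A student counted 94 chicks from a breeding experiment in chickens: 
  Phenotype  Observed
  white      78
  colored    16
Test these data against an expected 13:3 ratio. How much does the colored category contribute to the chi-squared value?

Total ratio parts = 16. Expected numbers out of 94:
  white: 94 × 13/16 = 76.375
  colored: 94 × 3/16 = 17.625
Contribution of colored: (16 − 17.625)² / 17.625 = 0.1498

0.150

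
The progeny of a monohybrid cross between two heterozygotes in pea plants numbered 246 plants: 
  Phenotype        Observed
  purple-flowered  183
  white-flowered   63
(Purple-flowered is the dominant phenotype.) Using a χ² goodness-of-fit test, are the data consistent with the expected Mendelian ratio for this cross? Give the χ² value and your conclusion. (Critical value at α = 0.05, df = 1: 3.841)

For a monohybrid cross between heterozygotes with complete dominance, the expected phenotypic ratio is 3:1.
Total ratio parts = 4. Expected numbers out of 246:
  purple-flowered: 246 × 3/4 = 184.5
  white-flowered: 246 × 1/4 = 61.5
χ² = Σ (O − E)² / E
  purple-flowered: (183 − 184.5)² / 184.5 = 0.0122
  white-flowered: (63 − 61.5)² / 61.5 = 0.0366
χ² = 0.0122 + 0.0366 = 0.0488 ≈ 0.049
Degrees of freedom = 2 − 1 = 1; critical value at α = 0.05 is 3.841.
Since 0.049 < 3.841, we fail to reject the null hypothesis — the data are consistent with the 3:1 ratio.

0.049; consistent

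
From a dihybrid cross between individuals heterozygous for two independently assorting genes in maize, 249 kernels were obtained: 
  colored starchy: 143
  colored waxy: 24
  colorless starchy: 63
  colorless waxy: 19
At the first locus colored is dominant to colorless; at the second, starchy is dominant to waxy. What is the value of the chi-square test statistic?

A dihybrid F₂ with independent assortment and complete dominance at both loci gives a 9:3:3:1 phenotypic ratio.
Expected counts for N = 249 under a 9:3:3:1 ratio (total parts = 16):
  colored starchy: 249 × 9/16 = 140.0625
  colored waxy: 249 × 3/16 = 46.6875
  colorless starchy: 249 × 3/16 = 46.6875
  colorless waxy: 249 × 1/16 = 15.5625
χ² = Σ (O − E)² / E
  colored starchy: (143 − 140.0625)² / 140.0625 = 0.0616
  colored waxy: (24 − 46.6875)² / 46.6875 = 11.0248
  colorless starchy: (63 − 46.6875)² / 46.6875 = 5.6995
  colorless waxy: (19 − 15.5625)² / 15.5625 = 0.7593
χ² = 0.0616 + 11.0248 + 5.6995 + 0.7593 = 17.5452 ≈ 17.545

17.545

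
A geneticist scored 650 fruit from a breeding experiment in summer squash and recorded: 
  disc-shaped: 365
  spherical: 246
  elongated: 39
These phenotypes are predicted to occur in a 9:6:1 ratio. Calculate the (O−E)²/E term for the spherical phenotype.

Under the 9:6:1 hypothesis (Σ ratio = 16, N = 650):
  disc-shaped: 650 × 9/16 = 365.625
  spherical: 650 × 6/16 = 243.75
  elongated: 650 × 1/16 = 40.625
Contribution of spherical: (246 − 243.75)² / 243.75 = 0.0208

0.021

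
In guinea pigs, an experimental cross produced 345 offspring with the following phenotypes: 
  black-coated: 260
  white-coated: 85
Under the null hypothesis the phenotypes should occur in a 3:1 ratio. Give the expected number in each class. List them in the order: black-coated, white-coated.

Under the 3:1 hypothesis (Σ ratio = 4, N = 345):
  black-coated: 345 × 3/4 = 258.75
  white-coated: 345 × 1/4 = 86.25

258.75, 86.25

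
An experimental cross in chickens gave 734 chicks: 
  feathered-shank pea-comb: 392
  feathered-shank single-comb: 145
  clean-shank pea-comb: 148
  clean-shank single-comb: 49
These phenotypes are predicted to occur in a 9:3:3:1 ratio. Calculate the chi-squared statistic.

2.446

Total ratio parts = 16. Expected numbers out of 734:
  feathered-shank pea-comb: 734 × 9/16 = 412.875
  feathered-shank single-comb: 734 × 3/16 = 137.625
  clean-shank pea-comb: 734 × 3/16 = 137.625
  clean-shank single-comb: 734 × 1/16 = 45.875
χ² = Σ (O − E)² / E
  feathered-shank pea-comb: (392 − 412.875)² / 412.875 = 1.0554
  feathered-shank single-comb: (145 − 137.625)² / 137.625 = 0.3952
  clean-shank pea-comb: (148 − 137.625)² / 137.625 = 0.7821
  clean-shank single-comb: (49 − 45.875)² / 45.875 = 0.2129
χ² = 1.0554 + 0.3952 + 0.7821 + 0.2129 = 2.4456 ≈ 2.446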